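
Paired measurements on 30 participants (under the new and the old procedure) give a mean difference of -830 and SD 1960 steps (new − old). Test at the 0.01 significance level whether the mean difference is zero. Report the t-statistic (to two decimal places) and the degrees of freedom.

H0: μ_d = 0; H1: μ_d ≠ 0 (paired t-test on the differences, two-sided).
t = d̄/(s_d/√n) = -830/(1960/√30) = -2.32
df = n − 1 = 29
Two-sided p-value ≈ 0.0276
Since p ≈ 0.0276 > α = 0.01, fail to reject H0; the data do not provide sufficient evidence against H0.

t = -2.32, df = 29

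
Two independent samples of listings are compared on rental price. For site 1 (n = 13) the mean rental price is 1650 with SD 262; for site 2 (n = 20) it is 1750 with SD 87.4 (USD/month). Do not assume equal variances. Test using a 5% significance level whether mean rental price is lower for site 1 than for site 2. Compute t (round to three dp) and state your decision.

t = -1.329; fail to reject H0

Let group 1 = site 1, group 2 = site 2. H0: μ_1 = μ_2; H1: μ_1 < μ_2 (Welch's two-sample t-test, left-tailed).
t = (x̄_1 − x̄_2)/√(s_1²/n_1 + s_2²/n_2) = (1650 − 1750)/√(262²/13 + 87.4²/20) = -1.329
Welch–Satterthwaite df ≈ 13.75
p-value = P(T ≤ -1.329) ≈ 0.1027
Since p ≈ 0.1027 > α = 0.05, fail to reject H0; the evidence is not statistically significant.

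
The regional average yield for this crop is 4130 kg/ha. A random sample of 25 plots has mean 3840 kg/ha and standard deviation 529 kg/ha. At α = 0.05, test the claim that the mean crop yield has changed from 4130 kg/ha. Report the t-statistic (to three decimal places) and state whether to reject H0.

t = -2.741; reject H0

H0: μ = 4130; H1: μ ≠ 4130 (one-sample t-test, two-sided).
t = (x̄ − μ₀)/(s/√n) = (3840 − 4130)/(529/√25) = -2.741
df = n − 1 = 24
Two-sided p-value ≈ 0.011
Since p ≈ 0.011 < α = 0.05, reject H0; the evidence is statistically significant.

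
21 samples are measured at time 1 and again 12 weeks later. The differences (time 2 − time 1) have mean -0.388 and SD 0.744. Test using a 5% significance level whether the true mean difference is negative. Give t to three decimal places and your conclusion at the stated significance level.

t = -2.390; reject H0

H0: μ_d = 0; H1: μ_d < 0 (paired t-test on the differences, left-tailed).
t = d̄/(s_d/√n) = -0.388/(0.744/√21) = -2.390
df = n − 1 = 20
p-value = P(T ≤ -2.390) ≈ 0.013
Since p ≈ 0.013 < α = 0.05, reject H0; the evidence is statistically significant.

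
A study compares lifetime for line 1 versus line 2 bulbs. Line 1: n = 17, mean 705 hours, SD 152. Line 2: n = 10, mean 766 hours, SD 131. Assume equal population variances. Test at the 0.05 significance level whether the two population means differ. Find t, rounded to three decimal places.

Let group 1 = line 1, group 2 = line 2. H0: μ_1 = μ_2; H1: μ_1 ≠ μ_2 (two-sample pooled-variance t-test, two-sided).
s_p² = [(17−1)·152² + (10−1)·131²]/(17+10−2) = 20964.5
t = (705 − 766)/√[20964.5·(1/17 + 1/10)] = -1.057
df = n₁ + n₂ − 2 = 25
Two-sided p-value ≈ 0.301
Since p ≈ 0.301 > α = 0.05, fail to reject H0; the evidence is not statistically significant.

-1.057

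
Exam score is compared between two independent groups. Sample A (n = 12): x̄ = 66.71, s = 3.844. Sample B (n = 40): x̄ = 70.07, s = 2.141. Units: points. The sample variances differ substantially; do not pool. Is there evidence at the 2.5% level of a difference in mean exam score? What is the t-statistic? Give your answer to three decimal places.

-2.896

Let group 1 = sample A, group 2 = sample B. H0: μ_1 = μ_2; H1: μ_1 ≠ μ_2 (Welch's two-sample t-test, two-sided).
t = (x̄_1 − x̄_2)/√(s_1²/n_1 + s_2²/n_2) = (66.71 − 70.07)/√(3.844²/12 + 2.141²/40) = -2.896
Welch–Satterthwaite df ≈ 13.11
Two-sided p-value ≈ 0.012
Since p ≈ 0.012 < α = 0.025, reject H0; the data support H1.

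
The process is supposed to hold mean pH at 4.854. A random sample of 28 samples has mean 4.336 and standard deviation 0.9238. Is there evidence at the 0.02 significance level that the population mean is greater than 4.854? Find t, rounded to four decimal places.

-2.9671

H0: μ = 4.854; H1: μ > 4.854 (one-sample t-test, right-tailed).
t = (x̄ − μ₀)/(s/√n) = (4.336 − 4.854)/(0.9238/√28) = -2.9671
df = n − 1 = 27
p-value = P(T ≥ -2.9671) ≈ 0.997
Since p ≈ 0.997 > α = 0.02, fail to reject H0; the evidence is not statistically significant.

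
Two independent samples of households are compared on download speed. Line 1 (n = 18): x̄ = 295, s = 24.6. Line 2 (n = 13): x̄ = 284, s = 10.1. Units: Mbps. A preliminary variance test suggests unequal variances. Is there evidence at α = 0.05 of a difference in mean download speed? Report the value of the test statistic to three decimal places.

1.708

Let group 1 = line 1, group 2 = line 2. H0: μ_1 = μ_2; H1: μ_1 ≠ μ_2 (Welch's two-sample t-test, two-sided).
t = (x̄_1 − x̄_2)/√(s_1²/n_1 + s_2²/n_2) = (295 − 284)/√(24.6²/18 + 10.1²/13) = 1.708
Welch–Satterthwaite df ≈ 24.01
Two-sided p-value ≈ 0.100
Since p ≈ 0.100 > α = 0.05, fail to reject H0; the evidence is not statistically significant.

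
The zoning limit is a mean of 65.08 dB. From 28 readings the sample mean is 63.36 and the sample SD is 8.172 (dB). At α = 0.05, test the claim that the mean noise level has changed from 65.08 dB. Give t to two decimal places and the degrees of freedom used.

H0: μ = 65.08; H1: μ ≠ 65.08 (one-sample t-test, two-sided).
t = (x̄ − μ₀)/(s/√n) = (63.36 − 65.08)/(8.172/√28) = -1.11
df = n − 1 = 27
Two-sided p-value ≈ 0.275
Since p ≈ 0.275 > α = 0.05, fail to reject H0; the data do not provide sufficient evidence against H0.

t = -1.11, df = 27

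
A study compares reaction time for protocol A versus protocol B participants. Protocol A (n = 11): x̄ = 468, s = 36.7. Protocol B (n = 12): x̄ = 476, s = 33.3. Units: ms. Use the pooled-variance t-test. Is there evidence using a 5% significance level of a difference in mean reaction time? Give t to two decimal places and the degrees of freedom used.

Let group 1 = protocol A, group 2 = protocol B. H0: μ_1 = μ_2; H1: μ_1 ≠ μ_2 (two-sample pooled-variance t-test, two-sided).
s_p² = [(11−1)·36.7² + (12−1)·33.3²]/(11+12−2) = 1222.22
t = (468 − 476)/√[1222.22·(1/11 + 1/12)] = -0.55
df = n₁ + n₂ − 2 = 21
Two-sided p-value ≈ 0.5893
Since p ≈ 0.5893 > α = 0.05, fail to reject H0; the evidence is not statistically significant.

t = -0.55, df = 21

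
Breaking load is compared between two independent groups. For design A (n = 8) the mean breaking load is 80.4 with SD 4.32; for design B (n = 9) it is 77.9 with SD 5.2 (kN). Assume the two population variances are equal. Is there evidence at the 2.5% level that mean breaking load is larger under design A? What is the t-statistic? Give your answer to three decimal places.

Let group 1 = design A, group 2 = design B. H0: μ_1 = μ_2; H1: μ_1 > μ_2 (two-sample pooled-variance t-test, right-tailed).
s_p² = [(8−1)·4.32² + (9−1)·5.2²]/(8+9−2) = 23.1305
t = (80.4 − 77.9)/√[23.1305·(1/8 + 1/9)] = 1.070
df = n₁ + n₂ − 2 = 15
p-value = P(T ≥ 1.070) ≈ 0.1508
Since p ≈ 0.1508 > α = 0.025, fail to reject H0; the evidence is not statistically significant.

1.070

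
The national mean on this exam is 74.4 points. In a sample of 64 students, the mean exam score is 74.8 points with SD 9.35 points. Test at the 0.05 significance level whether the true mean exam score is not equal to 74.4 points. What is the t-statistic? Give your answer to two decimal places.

0.34

H0: μ = 74.4; H1: μ ≠ 74.4 (one-sample t-test, two-sided).
t = (x̄ − μ₀)/(s/√n) = (74.8 − 74.4)/(9.35/√64) = 0.34
df = n − 1 = 63
Two-sided p-value ≈ 0.733
Since p ≈ 0.733 > α = 0.05, fail to reject H0; the data do not provide sufficient evidence against H0.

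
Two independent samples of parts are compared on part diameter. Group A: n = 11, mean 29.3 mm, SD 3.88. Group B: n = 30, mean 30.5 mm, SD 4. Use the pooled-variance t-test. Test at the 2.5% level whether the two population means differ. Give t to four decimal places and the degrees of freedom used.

Let group 1 = group A, group 2 = group B. H0: μ_1 = μ_2; H1: μ_1 ≠ μ_2 (two-sample pooled-variance t-test, two-sided).
s_p² = [(11−1)·3.88² + (30−1)·4²]/(11+30−2) = 15.7575
t = (29.3 − 30.5)/√[15.7575·(1/11 + 1/30)] = -0.8576
df = n₁ + n₂ − 2 = 39
Two-sided p-value ≈ 0.3963
Since p ≈ 0.3963 > α = 0.025, fail to reject H0; the evidence is not statistically significant.

t = -0.8576, df = 39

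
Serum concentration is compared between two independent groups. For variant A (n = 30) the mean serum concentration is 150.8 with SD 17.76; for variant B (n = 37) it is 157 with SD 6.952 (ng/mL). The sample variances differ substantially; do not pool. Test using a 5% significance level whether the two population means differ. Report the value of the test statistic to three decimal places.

-1.803

Let group 1 = variant A, group 2 = variant B. H0: μ_1 = μ_2; H1: μ_1 ≠ μ_2 (Welch's two-sample t-test, two-sided).
t = (x̄_1 − x̄_2)/√(s_1²/n_1 + s_2²/n_2) = (150.8 − 157)/√(17.76²/30 + 6.952²/37) = -1.803
Welch–Satterthwaite df ≈ 36.20
Two-sided p-value ≈ 0.080
Since p ≈ 0.080 > α = 0.05, fail to reject H0; the evidence is not statistically significant.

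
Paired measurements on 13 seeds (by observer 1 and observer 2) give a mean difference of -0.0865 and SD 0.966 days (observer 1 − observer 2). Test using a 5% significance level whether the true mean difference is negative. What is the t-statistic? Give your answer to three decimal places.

H0: μ_d = 0; H1: μ_d < 0 (paired t-test on the differences, left-tailed).
t = d̄/(s_d/√n) = -0.0865/(0.966/√13) = -0.323
df = n − 1 = 12
p-value = P(T ≤ -0.323) ≈ 0.3762
Since p ≈ 0.3762 > α = 0.05, fail to reject H0; the data do not provide sufficient evidence against H0.

-0.323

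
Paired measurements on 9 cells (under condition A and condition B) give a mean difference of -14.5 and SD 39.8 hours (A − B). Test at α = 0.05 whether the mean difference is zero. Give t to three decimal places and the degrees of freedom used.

t = -1.093, df = 8

H0: μ_d = 0; H1: μ_d ≠ 0 (paired t-test on the differences, two-sided).
t = d̄/(s_d/√n) = -14.5/(39.8/√9) = -1.093
df = n − 1 = 8
Two-sided p-value ≈ 0.306
Since p ≈ 0.306 > α = 0.05, fail to reject H0; the data do not provide sufficient evidence against H0.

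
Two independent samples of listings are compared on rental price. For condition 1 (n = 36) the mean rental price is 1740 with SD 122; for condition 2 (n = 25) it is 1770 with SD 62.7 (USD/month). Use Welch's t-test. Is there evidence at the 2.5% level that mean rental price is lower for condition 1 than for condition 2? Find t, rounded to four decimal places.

-1.2558

Let group 1 = condition 1, group 2 = condition 2. H0: μ_1 = μ_2; H1: μ_1 < μ_2 (Welch's two-sample t-test, left-tailed).
t = (x̄_1 − x̄_2)/√(s_1²/n_1 + s_2²/n_2) = (1740 − 1770)/√(122²/36 + 62.7²/25) = -1.2558
Welch–Satterthwaite df ≈ 55.07
p-value = P(T ≤ -1.2558) ≈ 0.1072
Since p ≈ 0.1072 > α = 0.025, fail to reject H0; the evidence is not statistically significant.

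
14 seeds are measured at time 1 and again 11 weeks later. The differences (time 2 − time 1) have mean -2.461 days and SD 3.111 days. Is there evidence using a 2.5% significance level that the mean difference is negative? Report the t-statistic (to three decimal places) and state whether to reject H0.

H0: μ_d = 0; H1: μ_d < 0 (paired t-test on the differences, left-tailed).
t = d̄/(s_d/√n) = -2.461/(3.111/√14) = -2.960
df = n − 1 = 13
p-value = P(T ≤ -2.960) ≈ 0.006
Since p ≈ 0.006 < α = 0.025, reject H0; the data support H1.

t = -2.960; reject H0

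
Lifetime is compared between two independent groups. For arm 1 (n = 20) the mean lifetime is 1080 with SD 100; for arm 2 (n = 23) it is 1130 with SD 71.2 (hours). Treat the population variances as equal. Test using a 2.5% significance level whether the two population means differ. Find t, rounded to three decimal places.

Let group 1 = arm 1, group 2 = arm 2. H0: μ_1 = μ_2; H1: μ_1 ≠ μ_2 (two-sample pooled-variance t-test, two-sided).
s_p² = [(20−1)·100² + (23−1)·71.2²]/(20+23−2) = 7354.33
t = (1080 − 1130)/√[7354.33·(1/20 + 1/23)] = -1.907
df = n₁ + n₂ − 2 = 41
Two-sided p-value ≈ 0.0635
Since p ≈ 0.0635 > α = 0.025, fail to reject H0; the evidence is not statistically significant.

-1.907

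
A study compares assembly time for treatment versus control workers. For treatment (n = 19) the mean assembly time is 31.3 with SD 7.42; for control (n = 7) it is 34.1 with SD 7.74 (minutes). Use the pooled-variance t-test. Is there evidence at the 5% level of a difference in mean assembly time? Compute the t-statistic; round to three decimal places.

-0.844

Let group 1 = treatment, group 2 = control. H0: μ_1 = μ_2; H1: μ_1 ≠ μ_2 (two-sample pooled-variance t-test, two-sided).
s_p² = [(19−1)·7.42² + (7−1)·7.74²]/(19+7−2) = 56.2692
t = (31.3 − 34.1)/√[56.2692·(1/19 + 1/7)] = -0.844
df = n₁ + n₂ − 2 = 24
Two-sided p-value ≈ 0.4069
Since p ≈ 0.4069 > α = 0.05, fail to reject H0; the evidence is not statistically significant.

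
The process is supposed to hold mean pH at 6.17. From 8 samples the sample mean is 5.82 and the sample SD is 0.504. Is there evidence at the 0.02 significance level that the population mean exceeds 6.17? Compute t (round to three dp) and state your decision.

t = -1.964; fail to reject H0

H0: μ = 6.17; H1: μ > 6.17 (one-sample t-test, right-tailed).
t = (x̄ − μ₀)/(s/√n) = (5.82 − 6.17)/(0.504/√8) = -1.964
df = n − 1 = 7
p-value = P(T ≥ -1.964) ≈ 0.9549
Since p ≈ 0.9549 > α = 0.02, fail to reject H0; the data do not provide sufficient evidence against H0.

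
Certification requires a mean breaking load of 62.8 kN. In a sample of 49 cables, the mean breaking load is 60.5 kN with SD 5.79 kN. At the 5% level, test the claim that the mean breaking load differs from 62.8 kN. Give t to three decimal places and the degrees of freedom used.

t = -2.781, df = 48

H0: μ = 62.8; H1: μ ≠ 62.8 (one-sample t-test, two-sided).
t = (x̄ − μ₀)/(s/√n) = (60.5 − 62.8)/(5.79/√49) = -2.781
df = n − 1 = 48
Two-sided p-value ≈ 0.0077
Since p ≈ 0.0077 < α = 0.05, reject H0; the data support H1.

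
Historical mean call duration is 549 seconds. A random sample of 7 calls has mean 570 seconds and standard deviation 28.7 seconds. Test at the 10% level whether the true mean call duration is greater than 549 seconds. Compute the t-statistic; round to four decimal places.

H0: μ = 549; H1: μ > 549 (one-sample t-test, right-tailed).
t = (x̄ − μ₀)/(s/√n) = (570 − 549)/(28.7/√7) = 1.9359
df = n − 1 = 6
p-value = P(T ≥ 1.9359) ≈ 0.0505
Since p ≈ 0.0505 < α = 0.1, reject H0; the evidence is statistically significant.

1.9359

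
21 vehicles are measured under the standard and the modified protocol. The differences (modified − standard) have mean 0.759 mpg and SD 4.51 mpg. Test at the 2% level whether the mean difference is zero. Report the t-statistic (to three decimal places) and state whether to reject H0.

t = 0.771; fail to reject H0

H0: μ_d = 0; H1: μ_d ≠ 0 (paired t-test on the differences, two-sided).
t = d̄/(s_d/√n) = 0.759/(4.51/√21) = 0.771
df = n − 1 = 20
Two-sided p-value ≈ 0.450
Since p ≈ 0.450 > α = 0.02, fail to reject H0; the evidence is not statistically significant.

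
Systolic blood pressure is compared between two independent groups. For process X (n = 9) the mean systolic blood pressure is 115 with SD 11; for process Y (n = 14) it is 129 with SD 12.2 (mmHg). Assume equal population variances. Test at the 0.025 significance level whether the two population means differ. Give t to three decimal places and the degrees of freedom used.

Let group 1 = process X, group 2 = process Y. H0: μ_1 = μ_2; H1: μ_1 ≠ μ_2 (two-sample pooled-variance t-test, two-sided).
s_p² = [(9−1)·11² + (14−1)·12.2²]/(9+14−2) = 138.234
t = (115 − 129)/√[138.234·(1/9 + 1/14)] = -2.787
df = n₁ + n₂ − 2 = 21
Two-sided p-value ≈ 0.011
Since p ≈ 0.011 < α = 0.025, reject H0; the evidence is statistically significant.

t = -2.787, df = 21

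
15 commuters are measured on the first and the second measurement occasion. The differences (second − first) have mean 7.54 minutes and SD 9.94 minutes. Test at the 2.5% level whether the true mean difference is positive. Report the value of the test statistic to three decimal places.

H0: μ_d = 0; H1: μ_d > 0 (paired t-test on the differences, right-tailed).
t = d̄/(s_d/√n) = 7.54/(9.94/√15) = 2.938
df = n − 1 = 14
p-value = P(T ≥ 2.938) ≈ 0.0054
Since p ≈ 0.0054 < α = 0.025, reject H0; the evidence is statistically significant.

2.938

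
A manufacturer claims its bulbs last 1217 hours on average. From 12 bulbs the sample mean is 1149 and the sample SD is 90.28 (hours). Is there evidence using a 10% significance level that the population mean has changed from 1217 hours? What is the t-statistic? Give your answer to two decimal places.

-2.61

H0: μ = 1217; H1: μ ≠ 1217 (one-sample t-test, two-sided).
t = (x̄ − μ₀)/(s/√n) = (1149 − 1217)/(90.28/√12) = -2.61
df = n − 1 = 11
Two-sided p-value ≈ 0.024
Since p ≈ 0.024 < α = 0.1, reject H0; the data support H1.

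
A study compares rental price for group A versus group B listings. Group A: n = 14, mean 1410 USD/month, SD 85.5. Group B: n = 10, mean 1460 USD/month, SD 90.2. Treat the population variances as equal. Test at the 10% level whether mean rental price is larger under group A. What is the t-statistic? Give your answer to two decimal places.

-1.38

Let group 1 = group A, group 2 = group B. H0: μ_1 = μ_2; H1: μ_1 > μ_2 (two-sample pooled-variance t-test, right-tailed).
s_p² = [(14−1)·85.5² + (10−1)·90.2²]/(14+10−2) = 7648.07
t = (1410 − 1460)/√[7648.07·(1/14 + 1/10)] = -1.38
df = n₁ + n₂ − 2 = 22
p-value = P(T ≥ -1.38) ≈ 0.9094
Since p ≈ 0.9094 > α = 0.1, fail to reject H0; the data do not provide sufficient evidence against H0.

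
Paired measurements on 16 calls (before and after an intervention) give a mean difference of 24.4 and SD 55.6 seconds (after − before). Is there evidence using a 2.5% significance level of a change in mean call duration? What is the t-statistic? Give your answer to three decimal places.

1.755

H0: μ_d = 0; H1: μ_d ≠ 0 (paired t-test on the differences, two-sided).
t = d̄/(s_d/√n) = 24.4/(55.6/√16) = 1.755
df = n − 1 = 15
Two-sided p-value ≈ 0.100
Since p ≈ 0.100 > α = 0.025, fail to reject H0; the evidence is not statistically significant.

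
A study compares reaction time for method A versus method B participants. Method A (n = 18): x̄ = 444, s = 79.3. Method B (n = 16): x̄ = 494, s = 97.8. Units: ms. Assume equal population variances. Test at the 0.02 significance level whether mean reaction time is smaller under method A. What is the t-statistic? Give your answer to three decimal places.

-1.645

Let group 1 = method A, group 2 = method B. H0: μ_1 = μ_2; H1: μ_1 < μ_2 (two-sample pooled-variance t-test, left-tailed).
s_p² = [(18−1)·79.3² + (16−1)·97.8²]/(18+16−2) = 7824.28
t = (444 − 494)/√[7824.28·(1/18 + 1/16)] = -1.645
df = n₁ + n₂ − 2 = 32
p-value = P(T ≤ -1.645) ≈ 0.0549
Since p ≈ 0.0549 > α = 0.02, fail to reject H0; the data do not provide sufficient evidence against H0.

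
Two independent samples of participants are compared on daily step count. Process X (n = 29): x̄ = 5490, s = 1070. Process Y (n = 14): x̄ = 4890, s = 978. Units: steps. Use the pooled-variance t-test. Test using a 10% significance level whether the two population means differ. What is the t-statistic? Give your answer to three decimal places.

Let group 1 = process X, group 2 = process Y. H0: μ_1 = μ_2; H1: μ_1 ≠ μ_2 (two-sample pooled-variance t-test, two-sided).
s_p² = [(29−1)·1070² + (14−1)·978²]/(29+14−2) = 1085160
t = (5490 − 4890)/√[1085160·(1/29 + 1/14)] = 1.770
df = n₁ + n₂ − 2 = 41
Two-sided p-value ≈ 0.0842
Since p ≈ 0.0842 < α = 0.1, reject H0; the evidence is statistically significant.

1.770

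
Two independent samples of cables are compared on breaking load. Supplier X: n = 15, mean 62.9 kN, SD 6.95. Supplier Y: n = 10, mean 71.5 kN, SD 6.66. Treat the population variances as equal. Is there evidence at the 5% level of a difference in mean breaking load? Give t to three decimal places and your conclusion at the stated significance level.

t = -3.081; reject H0

Let group 1 = supplier X, group 2 = supplier Y. H0: μ_1 = μ_2; H1: μ_1 ≠ μ_2 (two-sample pooled-variance t-test, two-sided).
s_p² = [(15−1)·6.95² + (10−1)·6.66²]/(15+10−2) = 46.7581
t = (62.9 − 71.5)/√[46.7581·(1/15 + 1/10)] = -3.081
df = n₁ + n₂ − 2 = 23
Two-sided p-value ≈ 0.0053
Since p ≈ 0.0053 < α = 0.05, reject H0; the data support H1.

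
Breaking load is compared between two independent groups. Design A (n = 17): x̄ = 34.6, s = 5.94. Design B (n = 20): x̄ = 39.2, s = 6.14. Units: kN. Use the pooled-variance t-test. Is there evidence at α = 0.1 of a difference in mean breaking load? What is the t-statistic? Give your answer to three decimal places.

-2.305

Let group 1 = design A, group 2 = design B. H0: μ_1 = μ_2; H1: μ_1 ≠ μ_2 (two-sample pooled-variance t-test, two-sided).
s_p² = [(17−1)·5.94² + (20−1)·6.14²]/(17+20−2) = 36.5951
t = (34.6 − 39.2)/√[36.5951·(1/17 + 1/20)] = -2.305
df = n₁ + n₂ − 2 = 35
Two-sided p-value ≈ 0.0272
Since p ≈ 0.0272 < α = 0.1, reject H0; the evidence is statistically significant.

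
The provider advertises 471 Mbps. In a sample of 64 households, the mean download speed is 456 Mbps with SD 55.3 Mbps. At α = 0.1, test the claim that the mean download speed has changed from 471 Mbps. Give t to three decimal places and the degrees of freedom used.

H0: μ = 471; H1: μ ≠ 471 (one-sample t-test, two-sided).
t = (x̄ − μ₀)/(s/√n) = (456 − 471)/(55.3/√64) = -2.170
df = n − 1 = 63
Two-sided p-value ≈ 0.0338
Since p ≈ 0.0338 < α = 0.1, reject H0; the data support H1.

t = -2.170, df = 63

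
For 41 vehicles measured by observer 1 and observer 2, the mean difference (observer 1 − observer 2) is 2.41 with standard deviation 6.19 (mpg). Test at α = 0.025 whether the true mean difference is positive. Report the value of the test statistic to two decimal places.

H0: μ_d = 0; H1: μ_d > 0 (paired t-test on the differences, right-tailed).
t = d̄/(s_d/√n) = 2.41/(6.19/√41) = 2.49
df = n − 1 = 40
p-value = P(T ≥ 2.49) ≈ 0.008
Since p ≈ 0.008 < α = 0.025, reject H0; the data support H1.

2.49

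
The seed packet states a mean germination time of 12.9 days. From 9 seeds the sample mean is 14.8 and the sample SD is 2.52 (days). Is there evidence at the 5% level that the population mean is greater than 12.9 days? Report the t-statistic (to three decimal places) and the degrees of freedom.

t = 2.262, df = 8

H0: μ = 12.9; H1: μ > 12.9 (one-sample t-test, right-tailed).
t = (x̄ − μ₀)/(s/√n) = (14.8 − 12.9)/(2.52/√9) = 2.262
df = n − 1 = 8
p-value = P(T ≥ 2.262) ≈ 0.027
Since p ≈ 0.027 < α = 0.05, reject H0; the evidence is statistically significant.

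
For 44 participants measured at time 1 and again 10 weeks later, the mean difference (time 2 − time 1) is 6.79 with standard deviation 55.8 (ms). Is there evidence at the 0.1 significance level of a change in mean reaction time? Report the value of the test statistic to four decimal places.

0.8072

H0: μ_d = 0; H1: μ_d ≠ 0 (paired t-test on the differences, two-sided).
t = d̄/(s_d/√n) = 6.79/(55.8/√44) = 0.8072
df = n − 1 = 43
Two-sided p-value ≈ 0.4240
Since p ≈ 0.4240 > α = 0.1, fail to reject H0; the data do not provide sufficient evidence against H0.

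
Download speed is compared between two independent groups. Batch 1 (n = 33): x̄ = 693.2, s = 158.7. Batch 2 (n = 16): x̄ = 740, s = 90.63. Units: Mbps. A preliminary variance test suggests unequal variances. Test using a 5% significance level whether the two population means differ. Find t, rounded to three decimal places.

Let group 1 = batch 1, group 2 = batch 2. H0: μ_1 = μ_2; H1: μ_1 ≠ μ_2 (Welch's two-sample t-test, two-sided).
t = (x̄_1 − x̄_2)/√(s_1²/n_1 + s_2²/n_2) = (693.2 − 740)/√(158.7²/33 + 90.63²/16) = -1.310
Welch–Satterthwaite df ≈ 45.56
Two-sided p-value ≈ 0.1968
Since p ≈ 0.1968 > α = 0.05, fail to reject H0; the data do not provide sufficient evidence against H0.

-1.310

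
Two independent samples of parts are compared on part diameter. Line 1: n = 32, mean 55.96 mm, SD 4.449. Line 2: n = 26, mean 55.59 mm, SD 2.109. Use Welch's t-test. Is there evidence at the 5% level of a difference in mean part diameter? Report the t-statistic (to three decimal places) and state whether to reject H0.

Let group 1 = line 1, group 2 = line 2. H0: μ_1 = μ_2; H1: μ_1 ≠ μ_2 (Welch's two-sample t-test, two-sided).
t = (x̄_1 − x̄_2)/√(s_1²/n_1 + s_2²/n_2) = (55.96 − 55.59)/√(4.449²/32 + 2.109²/26) = 0.416
Welch–Satterthwaite df ≈ 46.14
Two-sided p-value ≈ 0.679
Since p ≈ 0.679 > α = 0.05, fail to reject H0; the evidence is not statistically significant.

t = 0.416; fail to reject H0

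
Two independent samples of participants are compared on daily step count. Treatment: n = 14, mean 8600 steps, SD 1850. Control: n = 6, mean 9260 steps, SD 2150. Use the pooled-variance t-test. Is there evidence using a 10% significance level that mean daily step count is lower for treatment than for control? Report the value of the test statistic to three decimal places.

-0.698

Let group 1 = treatment, group 2 = control. H0: μ_1 = μ_2; H1: μ_1 < μ_2 (two-sample pooled-variance t-test, left-tailed).
s_p² = [(14−1)·1850² + (6−1)·2150²]/(14+6−2) = 3755830
t = (8600 − 9260)/√[3755830·(1/14 + 1/6)] = -0.698
df = n₁ + n₂ − 2 = 18
p-value = P(T ≤ -0.698) ≈ 0.247
Since p ≈ 0.247 > α = 0.1, fail to reject H0; the data do not provide sufficient evidence against H0.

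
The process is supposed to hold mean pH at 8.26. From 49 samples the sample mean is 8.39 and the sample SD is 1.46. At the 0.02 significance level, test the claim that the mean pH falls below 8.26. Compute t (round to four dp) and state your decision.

H0: μ = 8.26; H1: μ < 8.26 (one-sample t-test, left-tailed).
t = (x̄ − μ₀)/(s/√n) = (8.39 − 8.26)/(1.46/√49) = 0.6233
df = n − 1 = 48
p-value = P(T ≤ 0.6233) ≈ 0.7320
Since p ≈ 0.7320 > α = 0.02, fail to reject H0; the evidence is not statistically significant.

t = 0.6233; fail to reject H0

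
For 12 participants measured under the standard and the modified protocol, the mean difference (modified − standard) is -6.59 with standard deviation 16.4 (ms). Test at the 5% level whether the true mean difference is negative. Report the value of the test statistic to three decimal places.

H0: μ_d = 0; H1: μ_d < 0 (paired t-test on the differences, left-tailed).
t = d̄/(s_d/√n) = -6.59/(16.4/√12) = -1.392
df = n − 1 = 11
p-value = P(T ≤ -1.392) ≈ 0.096
Since p ≈ 0.096 > α = 0.05, fail to reject H0; the data do not provide sufficient evidence against H0.

-1.392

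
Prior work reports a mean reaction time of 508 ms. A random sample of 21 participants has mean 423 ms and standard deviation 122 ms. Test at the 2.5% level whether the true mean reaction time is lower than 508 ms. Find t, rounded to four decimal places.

H0: μ = 508; H1: μ < 508 (one-sample t-test, left-tailed).
t = (x̄ − μ₀)/(s/√n) = (423 − 508)/(122/√21) = -3.1928
df = n − 1 = 20
p-value = P(T ≤ -3.1928) ≈ 0.002
Since p ≈ 0.002 < α = 0.025, reject H0; the evidence is statistically significant.

-3.1928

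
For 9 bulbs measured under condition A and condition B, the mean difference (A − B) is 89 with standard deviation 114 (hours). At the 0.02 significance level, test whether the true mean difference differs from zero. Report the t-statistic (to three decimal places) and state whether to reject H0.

H0: μ_d = 0; H1: μ_d ≠ 0 (paired t-test on the differences, two-sided).
t = d̄/(s_d/√n) = 89/(114/√9) = 2.342
df = n − 1 = 8
Two-sided p-value ≈ 0.047
Since p ≈ 0.047 > α = 0.02, fail to reject H0; the evidence is not statistically significant.

t = 2.342; fail to reject H0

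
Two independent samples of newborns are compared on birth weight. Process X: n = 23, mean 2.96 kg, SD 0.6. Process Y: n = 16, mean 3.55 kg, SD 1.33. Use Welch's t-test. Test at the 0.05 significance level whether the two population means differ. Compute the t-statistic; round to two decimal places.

-1.66

Let group 1 = process X, group 2 = process Y. H0: μ_1 = μ_2; H1: μ_1 ≠ μ_2 (Welch's two-sample t-test, two-sided).
t = (x̄_1 − x̄_2)/√(s_1²/n_1 + s_2²/n_2) = (2.96 − 3.55)/√(0.6²/23 + 1.33²/16) = -1.66
Welch–Satterthwaite df ≈ 19.28
Two-sided p-value ≈ 0.1129
Since p ≈ 0.1129 > α = 0.05, fail to reject H0; the data do not provide sufficient evidence against H0.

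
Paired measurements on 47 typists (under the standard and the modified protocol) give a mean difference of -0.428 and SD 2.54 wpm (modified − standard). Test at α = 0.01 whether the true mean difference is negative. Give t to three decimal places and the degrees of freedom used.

H0: μ_d = 0; H1: μ_d < 0 (paired t-test on the differences, left-tailed).
t = d̄/(s_d/√n) = -0.428/(2.54/√47) = -1.155
df = n − 1 = 46
p-value = P(T ≤ -1.155) ≈ 0.127
Since p ≈ 0.127 > α = 0.01, fail to reject H0; the data do not provide sufficient evidence against H0.

t = -1.155, df = 46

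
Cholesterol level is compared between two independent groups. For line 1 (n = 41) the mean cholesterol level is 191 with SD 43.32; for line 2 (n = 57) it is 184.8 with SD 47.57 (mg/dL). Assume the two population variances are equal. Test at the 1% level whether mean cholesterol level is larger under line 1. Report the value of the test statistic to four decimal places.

Let group 1 = line 1, group 2 = line 2. H0: μ_1 = μ_2; H1: μ_1 > μ_2 (two-sample pooled-variance t-test, right-tailed).
s_p² = [(41−1)·43.32² + (57−1)·47.57²]/(41+57−2) = 2101.95
t = (191 − 184.8)/√[2101.95·(1/41 + 1/57)] = 0.6604
df = n₁ + n₂ − 2 = 96
p-value = P(T ≥ 0.6604) ≈ 0.2553
Since p ≈ 0.2553 > α = 0.01, fail to reject H0; the evidence is not statistically significant.

0.6604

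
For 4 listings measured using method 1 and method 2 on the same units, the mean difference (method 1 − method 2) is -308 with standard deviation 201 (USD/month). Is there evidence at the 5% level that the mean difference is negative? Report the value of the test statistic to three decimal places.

H0: μ_d = 0; H1: μ_d < 0 (paired t-test on the differences, left-tailed).
t = d̄/(s_d/√n) = -308/(201/√4) = -3.065
df = n − 1 = 3
p-value = P(T ≤ -3.065) ≈ 0.027
Since p ≈ 0.027 < α = 0.05, reject H0; the data support H1.

-3.065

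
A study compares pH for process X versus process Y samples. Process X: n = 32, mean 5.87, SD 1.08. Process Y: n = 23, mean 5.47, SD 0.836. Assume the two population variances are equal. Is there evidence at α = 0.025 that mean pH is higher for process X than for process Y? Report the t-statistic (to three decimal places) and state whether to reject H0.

t = 1.484; fail to reject H0

Let group 1 = process X, group 2 = process Y. H0: μ_1 = μ_2; H1: μ_1 > μ_2 (two-sample pooled-variance t-test, right-tailed).
s_p² = [(32−1)·1.08² + (23−1)·0.836²]/(32+23−2) = 0.972342
t = (5.87 − 5.47)/√[0.972342·(1/32 + 1/23)] = 1.484
df = n₁ + n₂ − 2 = 53
p-value = P(T ≥ 1.484) ≈ 0.0719
Since p ≈ 0.0719 > α = 0.025, fail to reject H0; the data do not provide sufficient evidence against H0.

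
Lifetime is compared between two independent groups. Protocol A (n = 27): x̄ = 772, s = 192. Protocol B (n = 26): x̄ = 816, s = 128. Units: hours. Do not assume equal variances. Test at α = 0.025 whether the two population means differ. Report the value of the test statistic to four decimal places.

-0.9850

Let group 1 = protocol A, group 2 = protocol B. H0: μ_1 = μ_2; H1: μ_1 ≠ μ_2 (Welch's two-sample t-test, two-sided).
t = (x̄_1 − x̄_2)/√(s_1²/n_1 + s_2²/n_2) = (772 − 816)/√(192²/27 + 128²/26) = -0.9850
Welch–Satterthwaite df ≈ 45.47
Two-sided p-value ≈ 0.3298
Since p ≈ 0.3298 > α = 0.025, fail to reject H0; the evidence is not statistically significant.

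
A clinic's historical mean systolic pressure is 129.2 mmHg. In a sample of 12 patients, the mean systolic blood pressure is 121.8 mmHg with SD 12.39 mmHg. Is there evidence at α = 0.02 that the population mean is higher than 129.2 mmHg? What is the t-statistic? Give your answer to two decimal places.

H0: μ = 129.2; H1: μ > 129.2 (one-sample t-test, right-tailed).
t = (x̄ − μ₀)/(s/√n) = (121.8 − 129.2)/(12.39/√12) = -2.07
df = n − 1 = 11
p-value = P(T ≥ -2.07) ≈ 0.969
Since p ≈ 0.969 > α = 0.02, fail to reject H0; the data do not provide sufficient evidence against H0.

-2.07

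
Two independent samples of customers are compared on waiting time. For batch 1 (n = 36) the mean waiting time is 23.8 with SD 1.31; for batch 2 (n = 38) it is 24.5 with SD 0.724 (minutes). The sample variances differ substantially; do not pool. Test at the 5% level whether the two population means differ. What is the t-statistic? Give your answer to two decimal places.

-2.82

Let group 1 = batch 1, group 2 = batch 2. H0: μ_1 = μ_2; H1: μ_1 ≠ μ_2 (Welch's two-sample t-test, two-sided).
t = (x̄_1 − x̄_2)/√(s_1²/n_1 + s_2²/n_2) = (23.8 − 24.5)/√(1.31²/36 + 0.724²/38) = -2.82
Welch–Satterthwaite df ≈ 53.92
Two-sided p-value ≈ 0.007
Since p ≈ 0.007 < α = 0.05, reject H0; the evidence is statistically significant.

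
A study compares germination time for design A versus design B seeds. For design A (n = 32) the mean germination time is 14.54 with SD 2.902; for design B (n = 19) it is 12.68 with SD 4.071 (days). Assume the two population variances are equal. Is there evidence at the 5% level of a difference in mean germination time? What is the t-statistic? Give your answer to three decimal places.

1.901

Let group 1 = design A, group 2 = design B. H0: μ_1 = μ_2; H1: μ_1 ≠ μ_2 (two-sample pooled-variance t-test, two-sided).
s_p² = [(32−1)·2.902² + (19−1)·4.071²]/(32+19−2) = 11.416
t = (14.54 − 12.68)/√[11.416·(1/32 + 1/19)] = 1.901
df = n₁ + n₂ − 2 = 49
Two-sided p-value ≈ 0.0632
Since p ≈ 0.0632 > α = 0.05, fail to reject H0; the evidence is not statistically significant.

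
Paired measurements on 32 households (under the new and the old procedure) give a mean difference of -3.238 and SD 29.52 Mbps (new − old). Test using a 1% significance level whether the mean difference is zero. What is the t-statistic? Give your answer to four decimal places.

-0.6205

H0: μ_d = 0; H1: μ_d ≠ 0 (paired t-test on the differences, two-sided).
t = d̄/(s_d/√n) = -3.238/(29.52/√32) = -0.6205
df = n − 1 = 31
Two-sided p-value ≈ 0.539
Since p ≈ 0.539 > α = 0.01, fail to reject H0; the data do not provide sufficient evidence against H0.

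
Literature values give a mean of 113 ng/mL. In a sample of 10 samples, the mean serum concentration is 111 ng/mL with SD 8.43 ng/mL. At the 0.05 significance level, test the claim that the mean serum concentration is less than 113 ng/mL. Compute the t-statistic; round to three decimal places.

-0.750

H0: μ = 113; H1: μ < 113 (one-sample t-test, left-tailed).
t = (x̄ − μ₀)/(s/√n) = (111 − 113)/(8.43/√10) = -0.750
df = n − 1 = 9
p-value = P(T ≤ -0.750) ≈ 0.236
Since p ≈ 0.236 > α = 0.05, fail to reject H0; the evidence is not statistically significant.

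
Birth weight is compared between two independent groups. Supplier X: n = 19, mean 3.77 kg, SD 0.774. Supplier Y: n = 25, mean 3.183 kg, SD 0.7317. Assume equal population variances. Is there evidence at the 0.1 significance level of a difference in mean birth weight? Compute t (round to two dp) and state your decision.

Let group 1 = supplier X, group 2 = supplier Y. H0: μ_1 = μ_2; H1: μ_1 ≠ μ_2 (two-sample pooled-variance t-test, two-sided).
s_p² = [(19−1)·0.774² + (25−1)·0.7317²]/(19+25−2) = 0.562681
t = (3.77 − 3.183)/√[0.562681·(1/19 + 1/25)] = 2.57
df = n₁ + n₂ − 2 = 42
Two-sided p-value ≈ 0.014
Since p ≈ 0.014 < α = 0.1, reject H0; the data support H1.

t = 2.57; reject H0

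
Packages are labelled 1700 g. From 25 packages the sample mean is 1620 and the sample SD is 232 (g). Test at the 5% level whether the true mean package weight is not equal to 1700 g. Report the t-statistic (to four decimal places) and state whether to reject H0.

t = -1.7241; fail to reject H0

H0: μ = 1700; H1: μ ≠ 1700 (one-sample t-test, two-sided).
t = (x̄ − μ₀)/(s/√n) = (1620 − 1700)/(232/√25) = -1.7241
df = n − 1 = 24
Two-sided p-value ≈ 0.0975
Since p ≈ 0.0975 > α = 0.05, fail to reject H0; the data do not provide sufficient evidence against H0.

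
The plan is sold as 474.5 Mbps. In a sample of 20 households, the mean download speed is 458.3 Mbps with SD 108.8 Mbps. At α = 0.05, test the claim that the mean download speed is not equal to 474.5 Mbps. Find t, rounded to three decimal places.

H0: μ = 474.5; H1: μ ≠ 474.5 (one-sample t-test, two-sided).
t = (x̄ − μ₀)/(s/√n) = (458.3 − 474.5)/(108.8/√20) = -0.666
df = n − 1 = 19
Two-sided p-value ≈ 0.513
Since p ≈ 0.513 > α = 0.05, fail to reject H0; the data do not provide sufficient evidence against H0.

-0.666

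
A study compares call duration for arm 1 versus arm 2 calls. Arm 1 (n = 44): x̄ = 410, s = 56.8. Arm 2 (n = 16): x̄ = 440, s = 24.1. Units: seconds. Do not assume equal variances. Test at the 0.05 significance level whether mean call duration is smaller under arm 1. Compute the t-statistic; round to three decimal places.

Let group 1 = arm 1, group 2 = arm 2. H0: μ_1 = μ_2; H1: μ_1 < μ_2 (Welch's two-sample t-test, left-tailed).
t = (x̄_1 − x̄_2)/√(s_1²/n_1 + s_2²/n_2) = (410 − 440)/√(56.8²/44 + 24.1²/16) = -2.865
Welch–Satterthwaite df ≈ 56.45
p-value = P(T ≤ -2.865) ≈ 0.003
Since p ≈ 0.003 < α = 0.05, reject H0; the evidence is statistically significant.

-2.865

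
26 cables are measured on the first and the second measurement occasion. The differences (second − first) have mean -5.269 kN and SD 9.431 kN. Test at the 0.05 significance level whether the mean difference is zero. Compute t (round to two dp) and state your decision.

t = -2.85; reject H0

H0: μ_d = 0; H1: μ_d ≠ 0 (paired t-test on the differences, two-sided).
t = d̄/(s_d/√n) = -5.269/(9.431/√26) = -2.85
df = n − 1 = 25
Two-sided p-value ≈ 0.0087
Since p ≈ 0.0087 < α = 0.05, reject H0; the evidence is statistically significant.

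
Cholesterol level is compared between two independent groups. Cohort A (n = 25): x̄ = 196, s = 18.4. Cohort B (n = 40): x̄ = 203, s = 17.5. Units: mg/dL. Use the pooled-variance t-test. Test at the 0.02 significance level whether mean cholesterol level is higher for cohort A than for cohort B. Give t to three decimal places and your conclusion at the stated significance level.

Let group 1 = cohort A, group 2 = cohort B. H0: μ_1 = μ_2; H1: μ_1 > μ_2 (two-sample pooled-variance t-test, right-tailed).
s_p² = [(25−1)·18.4² + (40−1)·17.5²]/(25+40−2) = 318.559
t = (196 − 203)/√[318.559·(1/25 + 1/40)] = -1.538
df = n₁ + n₂ − 2 = 63
p-value = P(T ≥ -1.538) ≈ 0.9355
Since p ≈ 0.9355 > α = 0.02, fail to reject H0; the data do not provide sufficient evidence against H0.

t = -1.538; fail to reject H0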